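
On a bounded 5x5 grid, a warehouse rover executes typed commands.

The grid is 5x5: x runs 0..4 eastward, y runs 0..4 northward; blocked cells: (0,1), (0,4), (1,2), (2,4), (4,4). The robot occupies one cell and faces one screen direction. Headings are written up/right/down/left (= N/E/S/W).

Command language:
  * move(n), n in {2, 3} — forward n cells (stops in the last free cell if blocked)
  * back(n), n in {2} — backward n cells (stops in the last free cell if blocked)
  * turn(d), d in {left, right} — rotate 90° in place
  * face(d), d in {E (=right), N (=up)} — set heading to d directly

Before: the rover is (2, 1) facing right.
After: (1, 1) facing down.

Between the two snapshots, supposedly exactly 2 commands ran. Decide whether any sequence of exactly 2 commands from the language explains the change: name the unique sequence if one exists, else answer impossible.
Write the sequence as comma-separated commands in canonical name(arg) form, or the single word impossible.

back(2), turn(right)

key: back(2) is stopped early by the blocked cell at (0,1)
from: (2, 1) facing right
[1] after back(2): (1, 1) facing right
[2] after turn(right): (1, 1) facing down
all 49 alternatives checked — unique.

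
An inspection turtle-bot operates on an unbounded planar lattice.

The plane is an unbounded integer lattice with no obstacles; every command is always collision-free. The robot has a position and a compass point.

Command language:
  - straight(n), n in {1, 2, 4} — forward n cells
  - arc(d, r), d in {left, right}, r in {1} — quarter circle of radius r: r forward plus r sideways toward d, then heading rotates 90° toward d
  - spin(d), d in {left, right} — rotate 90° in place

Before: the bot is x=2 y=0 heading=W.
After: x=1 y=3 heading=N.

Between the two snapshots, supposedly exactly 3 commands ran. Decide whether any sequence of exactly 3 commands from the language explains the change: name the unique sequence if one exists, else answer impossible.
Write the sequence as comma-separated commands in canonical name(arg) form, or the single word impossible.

key: position moved to (1,3) AND the heading swung to N — translation plus rotation needed
start: x=2 y=0 heading=W
[1] after arc(right, 1): x=1 y=1 heading=N
[2] after straight(1): x=1 y=2 heading=N
[3] after straight(1): x=1 y=3 heading=N
all 343 alternatives checked — unique.

arc(right, 1), straight(1), straight(1)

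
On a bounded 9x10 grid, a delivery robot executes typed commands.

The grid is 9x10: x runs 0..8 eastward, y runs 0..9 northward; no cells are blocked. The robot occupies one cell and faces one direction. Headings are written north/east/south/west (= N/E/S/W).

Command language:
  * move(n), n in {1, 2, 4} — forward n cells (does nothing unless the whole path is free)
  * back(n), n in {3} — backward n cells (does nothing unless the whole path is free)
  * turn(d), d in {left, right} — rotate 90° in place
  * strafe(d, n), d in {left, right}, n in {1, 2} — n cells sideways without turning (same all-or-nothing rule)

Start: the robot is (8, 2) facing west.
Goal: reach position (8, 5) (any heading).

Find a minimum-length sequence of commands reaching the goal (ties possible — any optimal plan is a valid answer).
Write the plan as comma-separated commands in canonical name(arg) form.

start: (8, 2) facing west
[1] after turn(left): (8, 2) facing south
[2] after back(3): (8, 5) facing south
nothing shorter than 2 reaches the goal.

turn(left), back(3)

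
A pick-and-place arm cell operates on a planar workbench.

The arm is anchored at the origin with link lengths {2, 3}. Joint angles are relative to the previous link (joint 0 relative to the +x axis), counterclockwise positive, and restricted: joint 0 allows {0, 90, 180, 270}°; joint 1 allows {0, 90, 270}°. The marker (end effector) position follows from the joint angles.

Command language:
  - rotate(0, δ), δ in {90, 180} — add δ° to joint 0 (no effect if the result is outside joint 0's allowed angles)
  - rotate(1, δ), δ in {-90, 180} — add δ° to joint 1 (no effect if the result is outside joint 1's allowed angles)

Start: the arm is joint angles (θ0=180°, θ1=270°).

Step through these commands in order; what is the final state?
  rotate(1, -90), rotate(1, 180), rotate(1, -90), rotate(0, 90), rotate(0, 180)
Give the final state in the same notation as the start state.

joint angles (θ0=90°, θ1=0°)

begin: joint angles (θ0=180°, θ1=270°)
[1] after rotate(1, -90): joint angles (θ0=180°, θ1=270°)
[2] after rotate(1, 180): joint angles (θ0=180°, θ1=90°)
[3] after rotate(1, -90): joint angles (θ0=180°, θ1=0°)
[4] after rotate(0, 90): joint angles (θ0=270°, θ1=0°)
[5] after rotate(0, 180): joint angles (θ0=90°, θ1=0°)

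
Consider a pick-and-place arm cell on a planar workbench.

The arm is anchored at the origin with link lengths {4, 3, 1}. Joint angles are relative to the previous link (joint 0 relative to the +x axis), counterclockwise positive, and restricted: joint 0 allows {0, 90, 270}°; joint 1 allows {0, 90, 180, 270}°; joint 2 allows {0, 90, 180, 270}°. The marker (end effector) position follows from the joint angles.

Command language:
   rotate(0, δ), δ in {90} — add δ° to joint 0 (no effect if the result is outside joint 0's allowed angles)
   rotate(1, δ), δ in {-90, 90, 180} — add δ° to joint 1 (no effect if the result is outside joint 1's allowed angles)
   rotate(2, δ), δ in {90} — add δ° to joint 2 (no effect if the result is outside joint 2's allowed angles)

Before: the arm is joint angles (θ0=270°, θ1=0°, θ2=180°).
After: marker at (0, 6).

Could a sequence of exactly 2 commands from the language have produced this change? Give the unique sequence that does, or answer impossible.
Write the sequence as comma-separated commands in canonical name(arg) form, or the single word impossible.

rotate(0, 90), rotate(0, 90)

initial: joint angles (θ0=270°, θ1=0°, θ2=180°)
1. rotate(0, 90) → joint angles (θ0=0°, θ1=0°, θ2=180°)
2. rotate(0, 90) → joint angles (θ0=90°, θ1=0°, θ2=180°)
all 25 alternatives checked — unique.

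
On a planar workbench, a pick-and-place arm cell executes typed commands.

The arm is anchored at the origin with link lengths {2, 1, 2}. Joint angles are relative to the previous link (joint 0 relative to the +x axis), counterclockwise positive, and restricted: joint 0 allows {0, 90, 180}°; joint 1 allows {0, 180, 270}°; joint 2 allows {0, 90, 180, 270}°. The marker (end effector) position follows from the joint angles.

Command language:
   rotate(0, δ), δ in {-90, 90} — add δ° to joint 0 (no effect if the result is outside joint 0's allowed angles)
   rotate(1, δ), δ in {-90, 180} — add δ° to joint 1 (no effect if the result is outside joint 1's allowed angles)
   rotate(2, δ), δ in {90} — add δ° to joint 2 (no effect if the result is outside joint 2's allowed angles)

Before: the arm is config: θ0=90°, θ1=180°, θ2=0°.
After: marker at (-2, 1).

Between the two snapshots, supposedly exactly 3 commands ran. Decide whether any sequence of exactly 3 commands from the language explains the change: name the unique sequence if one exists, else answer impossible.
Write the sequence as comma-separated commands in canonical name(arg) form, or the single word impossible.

initial: config: θ0=90°, θ1=180°, θ2=0°
1. rotate(2, 90) → config: θ0=90°, θ1=180°, θ2=90°
2. rotate(2, 90) → config: θ0=90°, θ1=180°, θ2=180°
3. rotate(2, 90) → config: θ0=90°, θ1=180°, θ2=270°
all 125 alternatives checked — unique.

rotate(2, 90), rotate(2, 90), rotate(2, 90)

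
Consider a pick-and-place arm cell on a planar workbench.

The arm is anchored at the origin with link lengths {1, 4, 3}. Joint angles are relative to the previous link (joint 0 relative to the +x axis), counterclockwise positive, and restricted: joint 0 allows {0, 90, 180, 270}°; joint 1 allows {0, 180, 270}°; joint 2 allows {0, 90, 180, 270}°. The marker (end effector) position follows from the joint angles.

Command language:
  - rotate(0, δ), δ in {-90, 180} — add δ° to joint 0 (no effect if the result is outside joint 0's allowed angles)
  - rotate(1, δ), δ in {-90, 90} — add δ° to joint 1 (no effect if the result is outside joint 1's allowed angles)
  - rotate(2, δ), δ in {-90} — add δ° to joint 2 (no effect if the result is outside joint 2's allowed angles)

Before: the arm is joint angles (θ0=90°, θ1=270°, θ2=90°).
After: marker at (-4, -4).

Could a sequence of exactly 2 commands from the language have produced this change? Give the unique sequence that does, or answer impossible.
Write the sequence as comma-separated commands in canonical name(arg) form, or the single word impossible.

from: joint angles (θ0=90°, θ1=270°, θ2=90°)
t=1 rotate(0, -90) ⇒ joint angles (θ0=0°, θ1=270°, θ2=90°)
t=2 rotate(0, -90) ⇒ joint angles (θ0=270°, θ1=270°, θ2=90°)
all 25 alternatives checked — unique.

rotate(0, -90), rotate(0, -90)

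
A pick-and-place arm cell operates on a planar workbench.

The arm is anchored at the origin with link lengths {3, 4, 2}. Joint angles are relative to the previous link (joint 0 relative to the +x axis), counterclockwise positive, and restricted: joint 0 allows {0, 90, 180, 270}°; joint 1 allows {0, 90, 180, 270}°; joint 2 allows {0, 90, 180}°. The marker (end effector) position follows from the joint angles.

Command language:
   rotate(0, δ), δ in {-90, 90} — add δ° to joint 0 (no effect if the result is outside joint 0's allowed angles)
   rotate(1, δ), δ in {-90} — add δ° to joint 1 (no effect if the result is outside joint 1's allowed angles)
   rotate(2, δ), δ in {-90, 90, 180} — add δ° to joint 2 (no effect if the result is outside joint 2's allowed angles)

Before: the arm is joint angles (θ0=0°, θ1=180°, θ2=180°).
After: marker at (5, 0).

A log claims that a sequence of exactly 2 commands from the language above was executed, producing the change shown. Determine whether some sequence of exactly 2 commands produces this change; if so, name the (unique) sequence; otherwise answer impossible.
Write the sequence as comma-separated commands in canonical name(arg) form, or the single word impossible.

rotate(1, -90), rotate(1, -90)

initial: joint angles (θ0=0°, θ1=180°, θ2=180°)
1. rotate(1, -90) → joint angles (θ0=0°, θ1=90°, θ2=180°)
2. rotate(1, -90) → joint angles (θ0=0°, θ1=0°, θ2=180°)
uniquely the one of 36 2-step routes that fits.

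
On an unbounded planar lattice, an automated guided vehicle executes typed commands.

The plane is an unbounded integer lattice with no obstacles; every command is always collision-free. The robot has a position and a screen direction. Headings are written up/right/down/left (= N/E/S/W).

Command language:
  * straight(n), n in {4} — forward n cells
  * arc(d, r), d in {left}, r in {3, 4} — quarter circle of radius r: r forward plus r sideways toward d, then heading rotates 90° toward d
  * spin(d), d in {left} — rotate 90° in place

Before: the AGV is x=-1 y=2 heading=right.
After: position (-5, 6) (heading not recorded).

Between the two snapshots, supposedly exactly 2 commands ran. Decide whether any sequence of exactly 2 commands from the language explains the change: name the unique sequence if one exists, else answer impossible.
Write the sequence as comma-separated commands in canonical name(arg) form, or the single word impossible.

spin(left), arc(left, 4)

key: running arc(left, 4) before spin(left) would end elsewhere — order is forced
t0: x=-1 y=2 heading=right
1. spin(left) → x=-1 y=2 heading=up
2. arc(left, 4) → x=-5 y=6 heading=left
no rival 2-sequence matches.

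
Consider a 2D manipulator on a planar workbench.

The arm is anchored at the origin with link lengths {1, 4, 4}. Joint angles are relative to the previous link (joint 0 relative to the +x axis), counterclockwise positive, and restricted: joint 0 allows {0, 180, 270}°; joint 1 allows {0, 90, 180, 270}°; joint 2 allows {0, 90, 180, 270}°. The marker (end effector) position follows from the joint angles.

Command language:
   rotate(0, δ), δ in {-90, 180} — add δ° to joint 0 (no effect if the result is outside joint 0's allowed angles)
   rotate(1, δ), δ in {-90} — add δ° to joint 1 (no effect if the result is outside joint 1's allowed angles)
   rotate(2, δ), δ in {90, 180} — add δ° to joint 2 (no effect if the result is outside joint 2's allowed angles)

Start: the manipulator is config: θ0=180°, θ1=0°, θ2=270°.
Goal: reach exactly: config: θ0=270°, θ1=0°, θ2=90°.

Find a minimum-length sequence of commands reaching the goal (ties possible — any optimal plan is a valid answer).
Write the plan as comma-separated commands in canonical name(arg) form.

rotate(2, 180), rotate(0, 180), rotate(0, -90)

begin: config: θ0=180°, θ1=0°, θ2=270°
[1] after rotate(2, 180): config: θ0=180°, θ1=0°, θ2=90°
[2] after rotate(0, 180): config: θ0=0°, θ1=0°, θ2=90°
[3] after rotate(0, -90): config: θ0=270°, θ1=0°, θ2=90°
minimal: 3 command(s), checked below 3.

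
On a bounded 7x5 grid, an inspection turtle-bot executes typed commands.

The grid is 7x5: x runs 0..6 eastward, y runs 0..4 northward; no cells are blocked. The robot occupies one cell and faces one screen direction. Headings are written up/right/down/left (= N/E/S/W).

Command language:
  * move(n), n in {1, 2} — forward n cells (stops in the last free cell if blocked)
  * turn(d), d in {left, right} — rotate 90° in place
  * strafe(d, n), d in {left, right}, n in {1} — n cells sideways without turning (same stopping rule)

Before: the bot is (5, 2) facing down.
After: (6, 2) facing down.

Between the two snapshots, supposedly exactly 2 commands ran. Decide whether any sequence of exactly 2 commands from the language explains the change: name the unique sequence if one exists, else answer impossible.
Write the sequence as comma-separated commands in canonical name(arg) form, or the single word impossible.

strafe(left, 1), strafe(left, 1)

key: the second strafe(left, 1) runs into the grid edge before its full distance
start: (5, 2) facing down
t=1 strafe(left, 1) ⇒ (6, 2) facing down
t=2 strafe(left, 1) ⇒ (6, 2) facing down
no other 2-command option fits: unique.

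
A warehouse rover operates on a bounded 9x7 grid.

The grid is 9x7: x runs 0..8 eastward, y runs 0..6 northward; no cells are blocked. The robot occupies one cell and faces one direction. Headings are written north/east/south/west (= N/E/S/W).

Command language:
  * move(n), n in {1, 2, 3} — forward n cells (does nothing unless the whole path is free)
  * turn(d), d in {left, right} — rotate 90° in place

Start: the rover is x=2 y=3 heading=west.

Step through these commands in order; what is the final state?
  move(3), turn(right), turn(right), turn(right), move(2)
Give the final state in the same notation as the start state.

begin: x=2 y=3 heading=west
[1] after move(3): x=2 y=3 heading=west
[2] after turn(right): x=2 y=3 heading=north
[3] after turn(right): x=2 y=3 heading=east
[4] after turn(right): x=2 y=3 heading=south
[5] after move(2): x=2 y=1 heading=south

x=2 y=1 heading=south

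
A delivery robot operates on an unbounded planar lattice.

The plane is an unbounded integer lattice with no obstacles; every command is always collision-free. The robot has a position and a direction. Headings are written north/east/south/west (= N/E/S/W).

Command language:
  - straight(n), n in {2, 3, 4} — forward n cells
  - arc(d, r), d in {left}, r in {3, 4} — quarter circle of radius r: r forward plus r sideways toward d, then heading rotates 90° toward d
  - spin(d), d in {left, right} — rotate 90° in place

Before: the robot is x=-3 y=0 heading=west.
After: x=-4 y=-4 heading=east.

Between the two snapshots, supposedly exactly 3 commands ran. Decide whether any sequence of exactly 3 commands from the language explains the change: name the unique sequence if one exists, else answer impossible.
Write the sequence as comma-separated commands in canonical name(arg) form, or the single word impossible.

arc(left, 4), spin(left), straight(3)

key: position moved to (-4,-4) AND the heading swung to E — translation plus rotation needed
t0: x=-3 y=0 heading=west
1. arc(left, 4) → x=-7 y=-4 heading=south
2. spin(left) → x=-7 y=-4 heading=east
3. straight(3) → x=-4 y=-4 heading=east
all 343 alternatives checked — unique.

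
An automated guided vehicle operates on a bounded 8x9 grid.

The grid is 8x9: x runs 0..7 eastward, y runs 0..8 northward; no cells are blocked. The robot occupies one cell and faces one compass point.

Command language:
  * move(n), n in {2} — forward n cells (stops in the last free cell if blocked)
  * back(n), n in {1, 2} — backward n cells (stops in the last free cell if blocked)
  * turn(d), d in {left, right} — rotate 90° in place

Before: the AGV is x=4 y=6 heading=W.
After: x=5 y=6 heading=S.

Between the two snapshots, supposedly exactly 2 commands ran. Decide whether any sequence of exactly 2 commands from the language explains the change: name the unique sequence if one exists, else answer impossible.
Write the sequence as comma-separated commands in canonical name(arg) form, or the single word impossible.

key: order matters: swapping back(1) and turn(left) lands elsewhere
t0: x=4 y=6 heading=W
t=1 back(1) ⇒ x=5 y=6 heading=W
t=2 turn(left) ⇒ x=5 y=6 heading=S
no other 2-command option fits: unique.

back(1), turn(left)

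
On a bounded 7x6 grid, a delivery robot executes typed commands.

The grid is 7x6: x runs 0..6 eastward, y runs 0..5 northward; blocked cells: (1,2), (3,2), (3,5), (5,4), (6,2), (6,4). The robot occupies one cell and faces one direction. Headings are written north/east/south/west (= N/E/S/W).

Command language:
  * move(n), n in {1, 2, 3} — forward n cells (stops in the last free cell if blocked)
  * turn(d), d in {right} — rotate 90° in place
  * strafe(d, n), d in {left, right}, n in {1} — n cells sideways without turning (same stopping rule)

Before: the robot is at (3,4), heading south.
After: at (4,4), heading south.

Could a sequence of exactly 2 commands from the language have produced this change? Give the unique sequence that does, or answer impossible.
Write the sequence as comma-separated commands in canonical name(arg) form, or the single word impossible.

key: heading stays S — no command in the sequence turns
from: at (3,4), heading south
step 1 (strafe(left, 1)): at (4,4), heading south
step 2 (strafe(left, 1)): at (4,4), heading south
all 36 alternatives checked — unique.

strafe(left, 1), strafe(left, 1)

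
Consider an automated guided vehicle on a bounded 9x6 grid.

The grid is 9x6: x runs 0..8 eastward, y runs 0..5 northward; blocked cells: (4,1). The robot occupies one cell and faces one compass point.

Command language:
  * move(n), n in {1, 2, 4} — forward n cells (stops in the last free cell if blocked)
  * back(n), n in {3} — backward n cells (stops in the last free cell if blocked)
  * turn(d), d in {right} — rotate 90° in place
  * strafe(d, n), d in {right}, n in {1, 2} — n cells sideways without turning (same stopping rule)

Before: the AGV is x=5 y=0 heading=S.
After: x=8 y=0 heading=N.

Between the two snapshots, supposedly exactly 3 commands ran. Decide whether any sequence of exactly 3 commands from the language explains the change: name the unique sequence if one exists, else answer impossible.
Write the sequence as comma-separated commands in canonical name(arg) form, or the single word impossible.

turn(right), back(3), turn(right)

key: cell and facing (now N) both changed — the 3 commands mix motion and turning
start: x=5 y=0 heading=S
1. turn(right) → x=5 y=0 heading=W
2. back(3) → x=8 y=0 heading=W
3. turn(right) → x=8 y=0 heading=N
no rival 3-sequence matches.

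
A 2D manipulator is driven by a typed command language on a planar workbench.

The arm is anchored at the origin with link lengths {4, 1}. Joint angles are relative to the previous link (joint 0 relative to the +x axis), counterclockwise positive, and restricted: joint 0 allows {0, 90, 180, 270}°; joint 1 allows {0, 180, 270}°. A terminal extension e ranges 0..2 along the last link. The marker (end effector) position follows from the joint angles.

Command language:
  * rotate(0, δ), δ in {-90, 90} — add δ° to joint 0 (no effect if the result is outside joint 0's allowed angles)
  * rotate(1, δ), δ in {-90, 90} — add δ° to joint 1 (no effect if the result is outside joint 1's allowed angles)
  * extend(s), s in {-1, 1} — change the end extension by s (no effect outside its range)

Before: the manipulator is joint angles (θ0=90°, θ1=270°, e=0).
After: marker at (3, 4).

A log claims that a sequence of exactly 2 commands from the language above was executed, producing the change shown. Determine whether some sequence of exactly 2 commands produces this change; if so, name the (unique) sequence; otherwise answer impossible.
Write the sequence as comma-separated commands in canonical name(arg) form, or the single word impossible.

extend(1), extend(1)

begin: joint angles (θ0=90°, θ1=270°, e=0)
1. extend(1) → joint angles (θ0=90°, θ1=270°, e=1)
2. extend(1) → joint angles (θ0=90°, θ1=270°, e=2)
no rival 2-sequence matches.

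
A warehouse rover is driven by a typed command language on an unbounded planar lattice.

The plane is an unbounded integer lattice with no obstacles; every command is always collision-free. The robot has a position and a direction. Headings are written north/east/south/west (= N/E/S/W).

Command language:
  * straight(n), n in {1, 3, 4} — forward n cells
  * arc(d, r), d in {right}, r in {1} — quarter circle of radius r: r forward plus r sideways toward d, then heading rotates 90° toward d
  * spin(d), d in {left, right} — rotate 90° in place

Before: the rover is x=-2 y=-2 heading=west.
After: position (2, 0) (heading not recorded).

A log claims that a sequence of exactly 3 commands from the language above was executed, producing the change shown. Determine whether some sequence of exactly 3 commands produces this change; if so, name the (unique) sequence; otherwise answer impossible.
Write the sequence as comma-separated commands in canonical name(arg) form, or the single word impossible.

key: running straight(4) before arc(right, 1) would end elsewhere — order is forced
start: x=-2 y=-2 heading=west
t=1 arc(right, 1) ⇒ x=-3 y=-1 heading=north
t=2 arc(right, 1) ⇒ x=-2 y=0 heading=east
t=3 straight(4) ⇒ x=2 y=0 heading=east
uniquely the one of 216 3-step routes that fits.

arc(right, 1), arc(right, 1), straight(4)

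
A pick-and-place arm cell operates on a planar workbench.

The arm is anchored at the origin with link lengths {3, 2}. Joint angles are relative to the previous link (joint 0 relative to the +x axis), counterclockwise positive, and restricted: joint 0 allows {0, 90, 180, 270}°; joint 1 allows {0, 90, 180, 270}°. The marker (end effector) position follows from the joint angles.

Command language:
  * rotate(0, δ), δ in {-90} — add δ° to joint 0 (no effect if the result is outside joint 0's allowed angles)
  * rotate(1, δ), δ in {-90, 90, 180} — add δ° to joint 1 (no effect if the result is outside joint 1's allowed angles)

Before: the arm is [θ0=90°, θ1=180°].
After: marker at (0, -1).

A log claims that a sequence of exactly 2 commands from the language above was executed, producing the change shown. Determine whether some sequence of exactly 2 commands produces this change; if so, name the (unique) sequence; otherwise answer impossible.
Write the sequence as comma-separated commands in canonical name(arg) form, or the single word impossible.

rotate(0, -90), rotate(0, -90)

from: [θ0=90°, θ1=180°]
t=1 rotate(0, -90) ⇒ [θ0=0°, θ1=180°]
t=2 rotate(0, -90) ⇒ [θ0=270°, θ1=180°]
all 16 alternatives checked — unique.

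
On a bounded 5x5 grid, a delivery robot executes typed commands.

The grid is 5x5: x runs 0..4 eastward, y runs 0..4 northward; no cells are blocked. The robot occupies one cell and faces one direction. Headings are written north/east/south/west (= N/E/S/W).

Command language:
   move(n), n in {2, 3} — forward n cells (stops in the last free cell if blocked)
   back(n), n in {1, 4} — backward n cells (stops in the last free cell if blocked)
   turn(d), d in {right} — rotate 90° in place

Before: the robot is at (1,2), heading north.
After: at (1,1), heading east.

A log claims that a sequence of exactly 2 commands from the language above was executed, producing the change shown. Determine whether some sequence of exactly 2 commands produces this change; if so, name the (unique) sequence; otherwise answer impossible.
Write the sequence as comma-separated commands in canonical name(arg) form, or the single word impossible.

key: running turn(right) before back(1) would end elsewhere — order is forced
start: at (1,2), heading north
1. back(1) → at (1,1), heading north
2. turn(right) → at (1,1), heading east
no rival 2-sequence matches.

back(1), turn(right)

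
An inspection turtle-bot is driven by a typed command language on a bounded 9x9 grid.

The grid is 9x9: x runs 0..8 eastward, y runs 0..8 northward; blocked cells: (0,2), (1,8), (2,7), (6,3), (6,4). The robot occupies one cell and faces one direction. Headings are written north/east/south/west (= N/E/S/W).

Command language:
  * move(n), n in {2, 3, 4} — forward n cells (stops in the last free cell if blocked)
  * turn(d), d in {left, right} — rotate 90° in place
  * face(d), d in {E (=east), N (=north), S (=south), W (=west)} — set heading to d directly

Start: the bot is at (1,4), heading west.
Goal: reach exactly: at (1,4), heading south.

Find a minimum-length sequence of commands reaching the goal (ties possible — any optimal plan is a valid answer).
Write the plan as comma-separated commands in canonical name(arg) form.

turn(left)

initial: at (1,4), heading west
[1] after turn(left): at (1,4), heading south
no 0-step plan works, so 1 is optimal.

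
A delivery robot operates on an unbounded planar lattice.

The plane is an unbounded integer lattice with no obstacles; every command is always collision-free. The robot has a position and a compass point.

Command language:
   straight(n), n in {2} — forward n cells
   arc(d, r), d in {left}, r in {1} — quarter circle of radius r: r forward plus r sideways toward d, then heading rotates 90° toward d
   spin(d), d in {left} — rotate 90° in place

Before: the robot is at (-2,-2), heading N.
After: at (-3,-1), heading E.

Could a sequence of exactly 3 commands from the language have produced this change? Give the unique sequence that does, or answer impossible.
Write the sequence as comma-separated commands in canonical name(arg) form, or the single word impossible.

arc(left, 1), spin(left), spin(left)

key: order matters: swapping arc(left, 1) and spin(left) lands elsewhere
start: at (-2,-2), heading N
[1] after arc(left, 1): at (-3,-1), heading W
[2] after spin(left): at (-3,-1), heading S
[3] after spin(left): at (-3,-1), heading E
no other 3-command option fits: unique.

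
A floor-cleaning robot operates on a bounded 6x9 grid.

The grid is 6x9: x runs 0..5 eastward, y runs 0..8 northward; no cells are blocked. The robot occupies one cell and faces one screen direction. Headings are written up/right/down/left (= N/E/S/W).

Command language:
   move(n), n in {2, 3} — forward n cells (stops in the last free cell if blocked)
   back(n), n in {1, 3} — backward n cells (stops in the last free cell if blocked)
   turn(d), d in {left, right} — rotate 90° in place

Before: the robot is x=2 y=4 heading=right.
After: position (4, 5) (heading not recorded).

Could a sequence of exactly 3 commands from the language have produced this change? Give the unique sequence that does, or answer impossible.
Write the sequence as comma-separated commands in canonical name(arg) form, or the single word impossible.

move(2), turn(right), back(1)

key: running back(1) before move(2) would end elsewhere — order is forced
initial: x=2 y=4 heading=right
[1] after move(2): x=4 y=4 heading=right
[2] after turn(right): x=4 y=4 heading=down
[3] after back(1): x=4 y=5 heading=down
no rival 3-sequence matches.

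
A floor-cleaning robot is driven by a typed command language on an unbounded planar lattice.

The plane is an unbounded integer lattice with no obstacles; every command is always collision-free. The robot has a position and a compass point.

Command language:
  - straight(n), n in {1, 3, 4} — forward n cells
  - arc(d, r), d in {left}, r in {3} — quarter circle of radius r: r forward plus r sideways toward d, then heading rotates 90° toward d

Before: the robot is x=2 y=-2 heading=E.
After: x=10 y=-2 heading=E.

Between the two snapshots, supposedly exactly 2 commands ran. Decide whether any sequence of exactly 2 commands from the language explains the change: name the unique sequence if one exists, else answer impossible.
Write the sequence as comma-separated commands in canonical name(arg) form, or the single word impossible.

key: still facing E at the end — nothing in the sequence rotates
t0: x=2 y=-2 heading=E
[1] after straight(4): x=6 y=-2 heading=E
[2] after straight(4): x=10 y=-2 heading=E
no rival 2-sequence matches.

straight(4), straight(4)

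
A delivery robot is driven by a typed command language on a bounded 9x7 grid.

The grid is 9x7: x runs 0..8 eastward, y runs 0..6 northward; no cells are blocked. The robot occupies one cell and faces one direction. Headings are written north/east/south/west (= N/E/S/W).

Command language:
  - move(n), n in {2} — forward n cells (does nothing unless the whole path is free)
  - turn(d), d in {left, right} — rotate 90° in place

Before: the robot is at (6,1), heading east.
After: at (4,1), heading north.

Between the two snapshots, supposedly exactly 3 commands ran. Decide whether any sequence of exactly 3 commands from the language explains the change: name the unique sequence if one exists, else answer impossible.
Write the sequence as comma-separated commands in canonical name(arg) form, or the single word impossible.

impossible

every 3-command combo misses the target.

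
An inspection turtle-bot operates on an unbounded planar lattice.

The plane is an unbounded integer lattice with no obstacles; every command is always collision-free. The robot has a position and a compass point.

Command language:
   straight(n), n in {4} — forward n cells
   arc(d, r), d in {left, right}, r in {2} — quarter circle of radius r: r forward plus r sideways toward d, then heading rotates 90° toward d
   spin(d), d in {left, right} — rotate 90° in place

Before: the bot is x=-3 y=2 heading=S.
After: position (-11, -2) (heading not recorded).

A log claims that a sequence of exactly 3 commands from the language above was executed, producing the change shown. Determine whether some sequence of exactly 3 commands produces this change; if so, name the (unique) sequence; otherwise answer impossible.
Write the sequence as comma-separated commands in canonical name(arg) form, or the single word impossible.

key: order matters: swapping arc(right, 2) and arc(left, 2) lands elsewhere
from: x=-3 y=2 heading=S
step 1 (arc(right, 2)): x=-5 y=0 heading=W
step 2 (straight(4)): x=-9 y=0 heading=W
step 3 (arc(left, 2)): x=-11 y=-2 heading=S
no other 3-command option fits: unique.

arc(right, 2), straight(4), arc(left, 2)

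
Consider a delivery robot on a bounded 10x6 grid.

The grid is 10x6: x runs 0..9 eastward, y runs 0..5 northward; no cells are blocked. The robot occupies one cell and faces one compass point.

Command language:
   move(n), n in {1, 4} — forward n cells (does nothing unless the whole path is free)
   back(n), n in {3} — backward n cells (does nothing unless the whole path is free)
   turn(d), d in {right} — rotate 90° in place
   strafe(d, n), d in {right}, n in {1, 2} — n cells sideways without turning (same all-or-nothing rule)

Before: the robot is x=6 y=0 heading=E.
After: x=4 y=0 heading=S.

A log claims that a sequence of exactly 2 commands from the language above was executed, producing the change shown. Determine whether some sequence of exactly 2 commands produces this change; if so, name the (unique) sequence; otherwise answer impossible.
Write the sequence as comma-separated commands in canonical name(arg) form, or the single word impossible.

key: order matters: swapping turn(right) and strafe(right, 2) lands elsewhere
from: x=6 y=0 heading=E
step 1 (turn(right)): x=6 y=0 heading=S
step 2 (strafe(right, 2)): x=4 y=0 heading=S
no other 2-command option fits: unique.

turn(right), strafe(right, 2)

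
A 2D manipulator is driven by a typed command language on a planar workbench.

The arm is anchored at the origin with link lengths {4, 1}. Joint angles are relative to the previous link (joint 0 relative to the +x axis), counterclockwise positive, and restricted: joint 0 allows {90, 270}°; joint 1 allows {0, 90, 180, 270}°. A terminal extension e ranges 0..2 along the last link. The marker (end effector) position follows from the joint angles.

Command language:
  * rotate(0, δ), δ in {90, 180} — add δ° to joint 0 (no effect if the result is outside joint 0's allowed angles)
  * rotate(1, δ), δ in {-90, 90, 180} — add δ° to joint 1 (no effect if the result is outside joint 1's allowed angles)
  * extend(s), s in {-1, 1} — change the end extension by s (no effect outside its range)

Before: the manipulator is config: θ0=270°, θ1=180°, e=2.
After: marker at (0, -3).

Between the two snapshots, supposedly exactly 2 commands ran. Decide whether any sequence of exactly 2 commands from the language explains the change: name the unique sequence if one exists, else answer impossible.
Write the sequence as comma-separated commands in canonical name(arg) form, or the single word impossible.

from: config: θ0=270°, θ1=180°, e=2
step 1 (extend(-1)): config: θ0=270°, θ1=180°, e=1
step 2 (extend(-1)): config: θ0=270°, θ1=180°, e=0
all 49 alternatives checked — unique.

extend(-1), extend(-1)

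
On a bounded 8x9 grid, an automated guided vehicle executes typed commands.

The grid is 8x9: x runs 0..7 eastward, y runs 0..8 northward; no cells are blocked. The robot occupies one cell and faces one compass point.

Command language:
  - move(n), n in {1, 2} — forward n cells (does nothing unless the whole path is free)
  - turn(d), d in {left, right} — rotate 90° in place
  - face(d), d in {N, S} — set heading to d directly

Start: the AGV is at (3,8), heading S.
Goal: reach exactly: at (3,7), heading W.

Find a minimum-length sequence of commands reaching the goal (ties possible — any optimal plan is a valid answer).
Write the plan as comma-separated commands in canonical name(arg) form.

move(1), turn(right)

initial: at (3,8), heading S
t=1 move(1) ⇒ at (3,7), heading S
t=2 turn(right) ⇒ at (3,7), heading W
nothing shorter than 2 reaches the goal.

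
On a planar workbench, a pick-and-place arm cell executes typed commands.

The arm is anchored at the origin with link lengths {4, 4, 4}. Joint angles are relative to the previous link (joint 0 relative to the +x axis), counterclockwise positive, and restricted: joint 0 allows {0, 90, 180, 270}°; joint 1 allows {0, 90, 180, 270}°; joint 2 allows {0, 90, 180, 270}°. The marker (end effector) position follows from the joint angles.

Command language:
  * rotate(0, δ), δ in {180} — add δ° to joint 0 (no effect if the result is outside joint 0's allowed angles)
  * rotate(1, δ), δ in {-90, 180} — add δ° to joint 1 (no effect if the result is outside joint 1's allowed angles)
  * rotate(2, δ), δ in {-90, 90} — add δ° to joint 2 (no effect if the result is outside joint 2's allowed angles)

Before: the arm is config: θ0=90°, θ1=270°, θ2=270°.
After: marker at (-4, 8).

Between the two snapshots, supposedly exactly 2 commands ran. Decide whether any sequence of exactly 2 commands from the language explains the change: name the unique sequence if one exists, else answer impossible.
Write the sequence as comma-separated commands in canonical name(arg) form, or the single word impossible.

begin: config: θ0=90°, θ1=270°, θ2=270°
step 1 (rotate(1, -90)): config: θ0=90°, θ1=180°, θ2=270°
step 2 (rotate(1, -90)): config: θ0=90°, θ1=90°, θ2=270°
no rival 2-sequence matches.

rotate(1, -90), rotate(1, -90)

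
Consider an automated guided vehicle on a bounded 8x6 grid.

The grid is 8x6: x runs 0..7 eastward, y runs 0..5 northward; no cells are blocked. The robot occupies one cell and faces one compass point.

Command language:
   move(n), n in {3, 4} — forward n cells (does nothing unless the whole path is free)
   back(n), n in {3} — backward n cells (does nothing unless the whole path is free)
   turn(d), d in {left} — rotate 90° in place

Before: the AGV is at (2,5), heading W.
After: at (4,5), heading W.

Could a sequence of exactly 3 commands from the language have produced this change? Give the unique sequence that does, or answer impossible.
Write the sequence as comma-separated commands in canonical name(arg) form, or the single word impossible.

key: still facing W at the end — nothing in the sequence rotates
from: at (2,5), heading W
[1] after back(3): at (5,5), heading W
[2] after move(4): at (1,5), heading W
[3] after back(3): at (4,5), heading W
all 64 alternatives checked — unique.

back(3), move(4), back(3)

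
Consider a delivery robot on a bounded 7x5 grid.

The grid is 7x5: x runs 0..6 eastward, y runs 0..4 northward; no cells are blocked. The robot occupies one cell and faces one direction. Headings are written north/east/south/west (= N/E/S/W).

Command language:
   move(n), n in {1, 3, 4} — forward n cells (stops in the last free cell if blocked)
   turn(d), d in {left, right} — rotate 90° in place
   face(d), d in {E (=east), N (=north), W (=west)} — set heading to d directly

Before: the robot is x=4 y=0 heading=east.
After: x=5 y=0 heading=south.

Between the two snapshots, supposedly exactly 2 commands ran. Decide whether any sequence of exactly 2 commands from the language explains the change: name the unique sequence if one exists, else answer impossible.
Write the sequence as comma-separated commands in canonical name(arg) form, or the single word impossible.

key: order matters: swapping move(1) and turn(right) lands elsewhere
initial: x=4 y=0 heading=east
1. move(1) → x=5 y=0 heading=east
2. turn(right) → x=5 y=0 heading=south
no other 2-command option fits: unique.

move(1), turn(right)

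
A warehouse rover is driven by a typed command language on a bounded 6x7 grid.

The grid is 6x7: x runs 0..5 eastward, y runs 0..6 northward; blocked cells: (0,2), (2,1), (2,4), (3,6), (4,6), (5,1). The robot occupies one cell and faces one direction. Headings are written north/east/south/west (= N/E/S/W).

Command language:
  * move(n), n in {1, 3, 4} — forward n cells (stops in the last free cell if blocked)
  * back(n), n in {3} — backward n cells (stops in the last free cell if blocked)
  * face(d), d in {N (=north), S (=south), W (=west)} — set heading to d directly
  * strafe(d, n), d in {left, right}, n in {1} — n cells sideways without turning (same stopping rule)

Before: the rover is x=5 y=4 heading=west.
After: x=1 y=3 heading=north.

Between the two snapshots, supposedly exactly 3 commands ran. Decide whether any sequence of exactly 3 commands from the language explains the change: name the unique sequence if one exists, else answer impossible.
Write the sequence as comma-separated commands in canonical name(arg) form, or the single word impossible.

key: order matters: swapping strafe(left, 1) and face(N) lands elsewhere
initial: x=5 y=4 heading=west
[1] after strafe(left, 1): x=5 y=3 heading=west
[2] after move(4): x=1 y=3 heading=west
[3] after face(N): x=1 y=3 heading=north
uniquely the one of 729 3-step routes that fits.

strafe(left, 1), move(4), face(N)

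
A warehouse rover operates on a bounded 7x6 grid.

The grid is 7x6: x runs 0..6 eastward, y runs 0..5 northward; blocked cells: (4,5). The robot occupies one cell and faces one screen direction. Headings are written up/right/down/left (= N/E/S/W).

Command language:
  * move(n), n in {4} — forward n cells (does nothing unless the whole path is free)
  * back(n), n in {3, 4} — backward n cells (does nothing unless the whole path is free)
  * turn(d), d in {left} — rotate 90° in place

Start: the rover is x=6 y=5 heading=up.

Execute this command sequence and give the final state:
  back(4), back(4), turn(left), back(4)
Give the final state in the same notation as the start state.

x=6 y=1 heading=left

initial: x=6 y=5 heading=up
1. back(4) → x=6 y=1 heading=up
2. back(4) → x=6 y=1 heading=up
3. turn(left) → x=6 y=1 heading=left
4. back(4) → x=6 y=1 heading=left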